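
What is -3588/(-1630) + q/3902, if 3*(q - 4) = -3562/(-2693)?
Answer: 28291879711/12846135135 ≈ 2.2024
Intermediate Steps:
q = 35878/8079 (q = 4 + (-3562/(-2693))/3 = 4 + (-3562*(-1/2693))/3 = 4 + (1/3)*(3562/2693) = 4 + 3562/8079 = 35878/8079 ≈ 4.4409)
-3588/(-1630) + q/3902 = -3588/(-1630) + (35878/8079)/3902 = -3588*(-1/1630) + (35878/8079)*(1/3902) = 1794/815 + 17939/15762129 = 28291879711/12846135135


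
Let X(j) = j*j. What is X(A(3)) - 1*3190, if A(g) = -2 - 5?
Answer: -3141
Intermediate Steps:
A(g) = -7
X(j) = j²
X(A(3)) - 1*3190 = (-7)² - 1*3190 = 49 - 3190 = -3141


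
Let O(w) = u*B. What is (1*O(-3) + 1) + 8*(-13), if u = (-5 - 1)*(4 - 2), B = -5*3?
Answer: 77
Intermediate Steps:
B = -15
u = -12 (u = -6*2 = -12)
O(w) = 180 (O(w) = -12*(-15) = 180)
(1*O(-3) + 1) + 8*(-13) = (1*180 + 1) + 8*(-13) = (180 + 1) - 104 = 181 - 104 = 77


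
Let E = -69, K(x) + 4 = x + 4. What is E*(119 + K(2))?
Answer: -8349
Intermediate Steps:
K(x) = x (K(x) = -4 + (x + 4) = -4 + (4 + x) = x)
E*(119 + K(2)) = -69*(119 + 2) = -69*121 = -8349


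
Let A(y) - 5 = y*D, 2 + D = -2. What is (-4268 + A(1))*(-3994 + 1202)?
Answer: 11913464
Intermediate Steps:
D = -4 (D = -2 - 2 = -4)
A(y) = 5 - 4*y (A(y) = 5 + y*(-4) = 5 - 4*y)
(-4268 + A(1))*(-3994 + 1202) = (-4268 + (5 - 4*1))*(-3994 + 1202) = (-4268 + (5 - 4))*(-2792) = (-4268 + 1)*(-2792) = -4267*(-2792) = 11913464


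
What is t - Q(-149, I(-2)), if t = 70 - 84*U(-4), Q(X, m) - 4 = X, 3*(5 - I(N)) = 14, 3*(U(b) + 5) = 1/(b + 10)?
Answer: 1891/3 ≈ 630.33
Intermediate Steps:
U(b) = -5 + 1/(3*(10 + b)) (U(b) = -5 + 1/(3*(b + 10)) = -5 + 1/(3*(10 + b)))
I(N) = 1/3 (I(N) = 5 - 1/3*14 = 5 - 14/3 = 1/3)
Q(X, m) = 4 + X
t = 1456/3 (t = 70 - 28*(-149 - 15*(-4))/(10 - 4) = 70 - 28*(-149 + 60)/6 = 70 - 28*(-89)/6 = 70 - 84*(-89/18) = 70 + 1246/3 = 1456/3 ≈ 485.33)
t - Q(-149, I(-2)) = 1456/3 - (4 - 149) = 1456/3 - 1*(-145) = 1456/3 + 145 = 1891/3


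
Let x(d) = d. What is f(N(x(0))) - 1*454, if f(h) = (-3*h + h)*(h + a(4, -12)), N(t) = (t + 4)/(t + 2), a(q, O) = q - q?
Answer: -462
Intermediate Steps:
a(q, O) = 0
N(t) = (4 + t)/(2 + t)
f(h) = -2*h² (f(h) = (-3*h + h)*(h + 0) = (-2*h)*h = -2*h²)
f(N(x(0))) - 1*454 = -2*(4 + 0)²/(2 + 0)² - 1*454 = -2*(4/2)² - 454 = -2*((½)*4)² - 454 = -2*2² - 454 = -2*4 - 454 = -8 - 454 = -462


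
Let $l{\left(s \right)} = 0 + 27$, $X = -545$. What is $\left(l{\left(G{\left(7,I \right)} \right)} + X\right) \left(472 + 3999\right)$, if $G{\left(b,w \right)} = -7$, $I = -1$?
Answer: $-2315978$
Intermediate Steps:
$l{\left(s \right)} = 27$
$\left(l{\left(G{\left(7,I \right)} \right)} + X\right) \left(472 + 3999\right) = \left(27 - 545\right) \left(472 + 3999\right) = \left(-518\right) 4471 = -2315978$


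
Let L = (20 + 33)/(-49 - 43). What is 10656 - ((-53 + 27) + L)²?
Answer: 84214359/8464 ≈ 9949.7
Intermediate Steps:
L = -53/92 (L = 53/(-92) = 53*(-1/92) = -53/92 ≈ -0.57609)
10656 - ((-53 + 27) + L)² = 10656 - ((-53 + 27) - 53/92)² = 10656 - (-26 - 53/92)² = 10656 - (-2445/92)² = 10656 - 1*5978025/8464 = 10656 - 5978025/8464 = 84214359/8464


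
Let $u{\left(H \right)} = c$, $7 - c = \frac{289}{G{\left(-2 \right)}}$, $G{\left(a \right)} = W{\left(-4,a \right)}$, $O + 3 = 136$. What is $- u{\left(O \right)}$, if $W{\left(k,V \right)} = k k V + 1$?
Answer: $- \frac{506}{31} \approx -16.323$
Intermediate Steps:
$W{\left(k,V \right)} = 1 + V k^{2}$ ($W{\left(k,V \right)} = k^{2} V + 1 = V k^{2} + 1 = 1 + V k^{2}$)
$O = 133$ ($O = -3 + 136 = 133$)
$G{\left(a \right)} = 1 + 16 a$ ($G{\left(a \right)} = 1 + a \left(-4\right)^{2} = 1 + a 16 = 1 + 16 a$)
$c = \frac{506}{31}$ ($c = 7 - \frac{289}{1 + 16 \left(-2\right)} = 7 - \frac{289}{1 - 32} = 7 - \frac{289}{-31} = 7 - 289 \left(- \frac{1}{31}\right) = 7 - - \frac{289}{31} = 7 + \frac{289}{31} = \frac{506}{31} \approx 16.323$)
$u{\left(H \right)} = \frac{506}{31}$
$- u{\left(O \right)} = \left(-1\right) \frac{506}{31} = - \frac{506}{31}$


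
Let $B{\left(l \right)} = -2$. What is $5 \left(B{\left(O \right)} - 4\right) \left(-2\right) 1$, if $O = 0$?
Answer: $60$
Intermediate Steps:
$5 \left(B{\left(O \right)} - 4\right) \left(-2\right) 1 = 5 \left(-2 - 4\right) \left(-2\right) 1 = 5 \left(\left(-6\right) \left(-2\right)\right) 1 = 5 \cdot 12 \cdot 1 = 60 \cdot 1 = 60$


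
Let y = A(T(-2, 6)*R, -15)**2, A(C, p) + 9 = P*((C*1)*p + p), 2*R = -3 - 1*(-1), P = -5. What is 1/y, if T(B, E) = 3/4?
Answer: 16/1521 ≈ 0.010519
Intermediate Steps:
T(B, E) = 3/4 (T(B, E) = 3*(1/4) = 3/4)
R = -1 (R = (-3 - 1*(-1))/2 = (-3 + 1)/2 = (1/2)*(-2) = -1)
A(C, p) = -9 - 5*p - 5*C*p (A(C, p) = -9 - 5*((C*1)*p + p) = -9 - 5*(C*p + p) = -9 - 5*(p + C*p) = -9 + (-5*p - 5*C*p) = -9 - 5*p - 5*C*p)
y = 1521/16 (y = (-9 - 5*(-15) - 5*(3/4)*(-1)*(-15))**2 = (-9 + 75 - 5*(-3/4)*(-15))**2 = (-9 + 75 - 225/4)**2 = (39/4)**2 = 1521/16 ≈ 95.063)
1/y = 1/(1521/16) = 16/1521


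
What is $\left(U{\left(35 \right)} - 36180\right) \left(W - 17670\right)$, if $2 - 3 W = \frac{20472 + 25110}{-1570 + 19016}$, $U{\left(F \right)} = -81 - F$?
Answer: $\frac{1291053117400}{2013} \approx 6.4136 \cdot 10^{8}$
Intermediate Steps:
$W = - \frac{5345}{26169}$ ($W = \frac{2}{3} - \frac{\left(20472 + 25110\right) \frac{1}{-1570 + 19016}}{3} = \frac{2}{3} - \frac{45582 \cdot \frac{1}{17446}}{3} = \frac{2}{3} - \frac{7597}{8723} = - \frac{5345}{26169} \approx -0.20425$)
$\left(U{\left(35 \right)} - 36180\right) \left(W - 17670\right) = \left(\left(-81 - 35\right) - 36180\right) \left(- \frac{5345}{26169} - 17670\right) = \left(\left(-81 - 35\right) - 36180\right) \left(- \frac{462411575}{26169}\right) = \left(-116 - 36180\right) \left(- \frac{462411575}{26169}\right) = \left(-36296\right) \left(- \frac{462411575}{26169}\right) = \frac{1291053117400}{2013}$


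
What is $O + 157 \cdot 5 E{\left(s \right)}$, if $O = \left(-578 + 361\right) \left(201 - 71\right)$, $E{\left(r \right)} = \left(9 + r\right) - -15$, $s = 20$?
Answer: $6330$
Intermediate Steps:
$E{\left(r \right)} = 24 + r$ ($E{\left(r \right)} = \left(9 + r\right) + 15 = 24 + r$)
$O = -28210$ ($O = \left(-217\right) 130 = -28210$)
$O + 157 \cdot 5 E{\left(s \right)} = -28210 + 157 \cdot 5 \left(24 + 20\right) = -28210 + 785 \cdot 44 = -28210 + 34540 = 6330$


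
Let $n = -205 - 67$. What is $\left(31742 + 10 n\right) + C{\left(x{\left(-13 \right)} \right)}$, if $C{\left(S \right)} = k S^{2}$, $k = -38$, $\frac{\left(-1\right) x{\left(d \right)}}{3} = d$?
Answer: $-28776$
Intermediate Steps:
$x{\left(d \right)} = - 3 d$
$n = -272$
$C{\left(S \right)} = - 38 S^{2}$
$\left(31742 + 10 n\right) + C{\left(x{\left(-13 \right)} \right)} = \left(31742 + 10 \left(-272\right)\right) - 38 \left(\left(-3\right) \left(-13\right)\right)^{2} = \left(31742 - 2720\right) - 38 \cdot 39^{2} = 29022 - 57798 = -28776$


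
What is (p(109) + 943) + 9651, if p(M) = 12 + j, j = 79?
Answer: 10685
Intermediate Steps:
p(M) = 91 (p(M) = 12 + 79 = 91)
(p(109) + 943) + 9651 = (91 + 943) + 9651 = 1034 + 9651 = 10685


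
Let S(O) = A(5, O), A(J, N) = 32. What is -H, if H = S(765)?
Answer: -32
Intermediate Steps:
S(O) = 32
H = 32
-H = -1*32 = -32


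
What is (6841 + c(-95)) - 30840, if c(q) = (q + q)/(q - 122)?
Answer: -5207593/217 ≈ -23998.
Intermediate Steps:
c(q) = 2*q/(-122 + q) (c(q) = (2*q)/(-122 + q) = 2*q/(-122 + q))
(6841 + c(-95)) - 30840 = (6841 + 2*(-95)/(-122 - 95)) - 30840 = (6841 + 2*(-95)/(-217)) - 30840 = (6841 + 2*(-95)*(-1/217)) - 30840 = (6841 + 190/217) - 30840 = 1484687/217 - 30840 = -5207593/217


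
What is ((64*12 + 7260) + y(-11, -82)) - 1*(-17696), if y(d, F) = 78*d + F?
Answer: 24784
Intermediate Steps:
y(d, F) = F + 78*d
((64*12 + 7260) + y(-11, -82)) - 1*(-17696) = ((64*12 + 7260) + (-82 + 78*(-11))) - 1*(-17696) = ((768 + 7260) + (-82 - 858)) + 17696 = (8028 - 940) + 17696 = 7088 + 17696 = 24784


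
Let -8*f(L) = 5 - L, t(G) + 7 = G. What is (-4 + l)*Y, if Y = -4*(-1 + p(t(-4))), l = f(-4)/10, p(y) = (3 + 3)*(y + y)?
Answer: -43757/20 ≈ -2187.9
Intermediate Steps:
t(G) = -7 + G
p(y) = 12*y (p(y) = 6*(2*y) = 12*y)
f(L) = -5/8 + L/8 (f(L) = -(5 - L)/8 = -5/8 + L/8)
l = -9/80 (l = (-5/8 + (1/8)*(-4))/10 = (-5/8 - 1/2)*(1/10) = -9/8*1/10 = -9/80 ≈ -0.11250)
Y = 532 (Y = -4*(-1 + 12*(-7 - 4)) = -4*(-1 + 12*(-11)) = -4*(-1 - 132) = -4*(-133) = 532)
(-4 + l)*Y = (-4 - 9/80)*532 = -329/80*532 = -43757/20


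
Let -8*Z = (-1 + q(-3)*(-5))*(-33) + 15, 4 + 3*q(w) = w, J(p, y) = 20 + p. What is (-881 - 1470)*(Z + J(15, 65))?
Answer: -1450567/8 ≈ -1.8132e+5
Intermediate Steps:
q(w) = -4/3 + w/3
Z = 337/8 (Z = -((-1 + (-4/3 + (⅓)*(-3))*(-5))*(-33) + 15)/8 = -((-1 + (-4/3 - 1)*(-5))*(-33) + 15)/8 = -((-1 - 7/3*(-5))*(-33) + 15)/8 = -((-1 + 35/3)*(-33) + 15)/8 = -((32/3)*(-33) + 15)/8 = -(-352 + 15)/8 = -⅛*(-337) = 337/8 ≈ 42.125)
(-881 - 1470)*(Z + J(15, 65)) = (-881 - 1470)*(337/8 + (20 + 15)) = -2351*(337/8 + 35) = -2351*617/8 = -1450567/8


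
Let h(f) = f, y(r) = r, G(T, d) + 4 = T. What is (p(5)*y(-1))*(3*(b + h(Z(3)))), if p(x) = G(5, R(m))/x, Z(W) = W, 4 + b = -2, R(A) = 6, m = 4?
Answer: 9/5 ≈ 1.8000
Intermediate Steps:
b = -6 (b = -4 - 2 = -6)
G(T, d) = -4 + T
p(x) = 1/x (p(x) = (-4 + 5)/x = 1/x)
(p(5)*y(-1))*(3*(b + h(Z(3)))) = (-1/5)*(3*(-6 + 3)) = ((⅕)*(-1))*(3*(-3)) = -⅕*(-9) = 9/5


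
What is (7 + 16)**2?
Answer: 529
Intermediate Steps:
(7 + 16)**2 = 23**2 = 529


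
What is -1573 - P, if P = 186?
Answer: -1759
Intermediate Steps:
-1573 - P = -1573 - 1*186 = -1573 - 186 = -1759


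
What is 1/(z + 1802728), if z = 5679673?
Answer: 1/7482401 ≈ 1.3365e-7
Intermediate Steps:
1/(z + 1802728) = 1/(5679673 + 1802728) = 1/7482401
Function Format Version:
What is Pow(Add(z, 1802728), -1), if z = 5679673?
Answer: Rational(1, 7482401) ≈ 1.3365e-7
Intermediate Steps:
Pow(Add(z, 1802728), -1) = Pow(Add(5679673, 1802728), -1) = Pow(7482401, -1) = Rational(1, 7482401)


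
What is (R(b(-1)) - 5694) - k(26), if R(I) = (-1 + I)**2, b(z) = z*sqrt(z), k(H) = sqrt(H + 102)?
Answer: -5694 - 8*sqrt(2) + 2*I ≈ -5705.3 + 2.0*I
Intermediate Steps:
k(H) = sqrt(102 + H)
b(z) = z**(3/2)
(R(b(-1)) - 5694) - k(26) = ((-1 + (-1)**(3/2))**2 - 5694) - sqrt(102 + 26) = ((-1 - I)**2 - 5694) - sqrt(128) = (-5694 + (-1 - I)**2) - 8*sqrt(2) = -5694 + (-1 - I)**2 - 8*sqrt(2)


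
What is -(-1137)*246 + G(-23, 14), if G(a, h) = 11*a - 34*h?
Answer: 278973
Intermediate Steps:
G(a, h) = -34*h + 11*a
-(-1137)*246 + G(-23, 14) = -(-1137)*246 + (-34*14 + 11*(-23)) = -379*(-738) + (-476 - 253) = 279702 - 729 = 278973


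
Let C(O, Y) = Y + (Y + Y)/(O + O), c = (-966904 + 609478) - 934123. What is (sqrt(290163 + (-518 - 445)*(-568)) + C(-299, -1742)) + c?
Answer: -29745559/23 + sqrt(837147) ≈ -1.2924e+6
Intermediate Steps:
c = -1291549 (c = -357426 - 934123 = -1291549)
C(O, Y) = Y + Y/O (C(O, Y) = Y + (2*Y)/((2*O)) = Y + (2*Y)*(1/(2*O)) = Y + Y/O)
(sqrt(290163 + (-518 - 445)*(-568)) + C(-299, -1742)) + c = (sqrt(290163 + (-518 - 445)*(-568)) + (-1742 - 1742/(-299))) - 1291549 = (sqrt(290163 - 963*(-568)) + (-1742 - 1742*(-1/299))) - 1291549 = (sqrt(290163 + 546984) + (-1742 + 134/23)) - 1291549 = (sqrt(837147) - 39932/23) - 1291549 = (-39932/23 + sqrt(837147)) - 1291549 = -29745559/23 + sqrt(837147)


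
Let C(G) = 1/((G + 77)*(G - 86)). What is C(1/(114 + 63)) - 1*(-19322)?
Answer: 4008585176731/207462230 ≈ 19322.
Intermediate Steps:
C(G) = 1/((-86 + G)*(77 + G)) (C(G) = 1/((77 + G)*(-86 + G)) = 1/((-86 + G)*(77 + G)))
C(1/(114 + 63)) - 1*(-19322) = 1/(-6622 + (1/(114 + 63))**2 - 9/(114 + 63)) - 1*(-19322) = 1/(-6622 + (1/177)**2 - 9/177) + 19322 = 1/(-6622 + (1/177)**2 - 9*1/177) + 19322 = 1/(-6622 + 1/31329 - 3/59) + 19322 = 1/(-207462230/31329) + 19322 = -31329/207462230 + 19322 = 4008585176731/207462230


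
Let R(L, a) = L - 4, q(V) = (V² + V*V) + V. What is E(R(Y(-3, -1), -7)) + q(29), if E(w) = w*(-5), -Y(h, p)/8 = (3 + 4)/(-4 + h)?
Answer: 1691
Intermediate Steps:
Y(h, p) = -56/(-4 + h) (Y(h, p) = -8*(3 + 4)/(-4 + h) = -56/(-4 + h))
q(V) = V + 2*V² (q(V) = (V² + V²) + V = 2*V² + V = V + 2*V²)
R(L, a) = -4 + L
E(w) = -5*w
E(R(Y(-3, -1), -7)) + q(29) = -5*(-4 - 56/(-4 - 3)) + 29*(1 + 2*29) = -5*(-4 - 56/(-7)) + 29*(1 + 58) = -5*(-4 - 56*(-⅐)) + 29*59 = -5*(-4 + 8) + 1711 = -5*4 + 1711 = -20 + 1711 = 1691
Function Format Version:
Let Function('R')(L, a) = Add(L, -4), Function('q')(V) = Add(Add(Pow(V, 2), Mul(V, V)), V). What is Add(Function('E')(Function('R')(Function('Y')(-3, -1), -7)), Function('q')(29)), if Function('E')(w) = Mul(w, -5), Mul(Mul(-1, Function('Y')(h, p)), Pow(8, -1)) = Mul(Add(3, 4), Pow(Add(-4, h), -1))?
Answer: 1691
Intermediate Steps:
Function('Y')(h, p) = Mul(-56, Pow(Add(-4, h), -1)) (Function('Y')(h, p) = Mul(-8, Mul(Add(3, 4), Pow(Add(-4, h), -1))) = Mul(-8, Mul(7, Pow(Add(-4, h), -1))) = Mul(-56, Pow(Add(-4, h), -1)))
Function('q')(V) = Add(V, Mul(2, Pow(V, 2))) (Function('q')(V) = Add(Add(Pow(V, 2), Pow(V, 2)), V) = Add(Mul(2, Pow(V, 2)), V) = Add(V, Mul(2, Pow(V, 2))))
Function('R')(L, a) = Add(-4, L)
Function('E')(w) = Mul(-5, w)
Add(Function('E')(Function('R')(Function('Y')(-3, -1), -7)), Function('q')(29)) = Add(Mul(-5, Add(-4, Mul(-56, Pow(Add(-4, -3), -1)))), Mul(29, Add(1, Mul(2, 29)))) = Add(Mul(-5, Add(-4, Mul(-56, Pow(-7, -1)))), Mul(29, Add(1, 58))) = Add(Mul(-5, Add(-4, Mul(-56, Rational(-1, 7)))), Mul(29, 59)) = Add(Mul(-5, Add(-4, 8)), 1711) = Add(Mul(-5, 4), 1711) = Add(-20, 1711) = 1691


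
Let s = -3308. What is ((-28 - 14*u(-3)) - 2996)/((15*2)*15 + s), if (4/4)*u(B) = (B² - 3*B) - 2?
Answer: 1624/1429 ≈ 1.1365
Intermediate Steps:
u(B) = -2 + B² - 3*B (u(B) = (B² - 3*B) - 2 = -2 + B² - 3*B)
((-28 - 14*u(-3)) - 2996)/((15*2)*15 + s) = ((-28 - 14*(-2 + (-3)² - 3*(-3))) - 2996)/((15*2)*15 - 3308) = ((-28 - 14*(-2 + 9 + 9)) - 2996)/(30*15 - 3308) = ((-28 - 14*16) - 2996)/(450 - 3308) = ((-28 - 224) - 2996)/(-2858) = (-252 - 2996)*(-1/2858) = -3248*(-1/2858) = 1624/1429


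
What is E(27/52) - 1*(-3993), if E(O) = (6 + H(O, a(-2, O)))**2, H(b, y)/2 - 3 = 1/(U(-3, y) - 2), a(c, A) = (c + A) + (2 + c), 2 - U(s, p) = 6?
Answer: 37162/9 ≈ 4129.1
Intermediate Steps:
U(s, p) = -4 (U(s, p) = 2 - 1*6 = 2 - 6 = -4)
a(c, A) = 2 + A + 2*c (a(c, A) = (A + c) + (2 + c) = 2 + A + 2*c)
H(b, y) = 17/3 (H(b, y) = 6 + 2/(-4 - 2) = 6 + 2/(-6) = 6 + 2*(-1/6) = 6 - 1/3 = 17/3)
E(O) = 1225/9 (E(O) = (6 + 17/3)**2 = (35/3)**2 = 1225/9)
E(27/52) - 1*(-3993) = 1225/9 - 1*(-3993) = 1225/9 + 3993 = 37162/9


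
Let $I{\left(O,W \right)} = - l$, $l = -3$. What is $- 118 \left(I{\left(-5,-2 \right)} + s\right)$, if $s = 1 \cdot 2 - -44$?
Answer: $-5782$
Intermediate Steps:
$s = 46$ ($s = 2 + 44 = 46$)
$I{\left(O,W \right)} = 3$ ($I{\left(O,W \right)} = \left(-1\right) \left(-3\right) = 3$)
$- 118 \left(I{\left(-5,-2 \right)} + s\right) = - 118 \left(3 + 46\right) = \left(-118\right) 49 = -5782$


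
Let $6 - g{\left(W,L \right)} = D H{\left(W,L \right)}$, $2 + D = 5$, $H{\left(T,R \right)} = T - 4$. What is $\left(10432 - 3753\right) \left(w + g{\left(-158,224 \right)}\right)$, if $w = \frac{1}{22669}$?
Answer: $\frac{74491882171}{22669} \approx 3.2861 \cdot 10^{6}$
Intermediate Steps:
$w = \frac{1}{22669} \approx 4.4113 \cdot 10^{-5}$
$H{\left(T,R \right)} = -4 + T$
$D = 3$ ($D = -2 + 5 = 3$)
$g{\left(W,L \right)} = 18 - 3 W$ ($g{\left(W,L \right)} = 6 - 3 \left(-4 + W\right) = 6 - \left(-12 + 3 W\right) = 18 - 3 W$)
$\left(10432 - 3753\right) \left(w + g{\left(-158,224 \right)}\right) = \left(10432 - 3753\right) \left(\frac{1}{22669} + \left(18 - -474\right)\right) = 6679 \left(\frac{1}{22669} + \left(18 + 474\right)\right) = 6679 \left(\frac{1}{22669} + 492\right) = 6679 \cdot \frac{11153149}{22669} = \frac{74491882171}{22669}$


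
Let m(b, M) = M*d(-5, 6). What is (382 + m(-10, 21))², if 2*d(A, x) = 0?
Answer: 145924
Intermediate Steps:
d(A, x) = 0 (d(A, x) = (½)*0 = 0)
m(b, M) = 0 (m(b, M) = M*0 = 0)
(382 + m(-10, 21))² = (382 + 0)² = 382² = 145924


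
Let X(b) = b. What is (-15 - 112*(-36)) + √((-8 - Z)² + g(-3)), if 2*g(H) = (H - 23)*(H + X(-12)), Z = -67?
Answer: 4017 + 2*√919 ≈ 4077.6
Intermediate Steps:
g(H) = (-23 + H)*(-12 + H)/2 (g(H) = ((H - 23)*(H - 12))/2 = ((-23 + H)*(-12 + H))/2 = (-23 + H)*(-12 + H)/2)
(-15 - 112*(-36)) + √((-8 - Z)² + g(-3)) = (-15 - 112*(-36)) + √((-8 - 1*(-67))² + (138 + (½)*(-3)² - 35/2*(-3))) = (-15 + 4032) + √((-8 + 67)² + (138 + (½)*9 + 105/2)) = 4017 + √(59² + (138 + 9/2 + 105/2)) = 4017 + √(3481 + 195) = 4017 + √3676 = 4017 + 2*√919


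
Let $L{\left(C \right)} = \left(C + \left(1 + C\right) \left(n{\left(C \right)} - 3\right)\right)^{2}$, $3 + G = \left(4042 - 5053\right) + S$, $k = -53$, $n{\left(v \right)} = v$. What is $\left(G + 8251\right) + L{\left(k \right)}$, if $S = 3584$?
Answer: $8184702$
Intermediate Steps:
$G = 2570$ ($G = -3 + \left(\left(4042 - 5053\right) + 3584\right) = -3 + \left(-1011 + 3584\right) = -3 + 2573 = 2570$)
$L{\left(C \right)} = \left(C + \left(1 + C\right) \left(-3 + C\right)\right)^{2}$ ($L{\left(C \right)} = \left(C + \left(1 + C\right) \left(C - 3\right)\right)^{2} = \left(C + \left(1 + C\right) \left(-3 + C\right)\right)^{2}$)
$\left(G + 8251\right) + L{\left(k \right)} = \left(2570 + 8251\right) + \left(-3 + \left(-53\right)^{2} - -53\right)^{2} = 10821 + \left(-3 + 2809 + 53\right)^{2} = 10821 + 2859^{2} = 10821 + 8173881 = 8184702$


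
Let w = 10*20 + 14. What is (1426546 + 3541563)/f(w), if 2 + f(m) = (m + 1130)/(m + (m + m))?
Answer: 531587663/10 ≈ 5.3159e+7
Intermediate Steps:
w = 214 (w = 200 + 14 = 214)
f(m) = -2 + (1130 + m)/(3*m) (f(m) = -2 + (m + 1130)/(m + (m + m)) = -2 + (1130 + m)/(m + 2*m) = -2 + (1130 + m)/((3*m)) = -2 + (1130 + m)*(1/(3*m)) = -2 + (1130 + m)/(3*m))
(1426546 + 3541563)/f(w) = (1426546 + 3541563)/(((5/3)*(226 - 1*214)/214)) = 4968109/(((5/3)*(1/214)*(226 - 214))) = 4968109/(((5/3)*(1/214)*12)) = 4968109/(10/107) = 4968109*(107/10) = 531587663/10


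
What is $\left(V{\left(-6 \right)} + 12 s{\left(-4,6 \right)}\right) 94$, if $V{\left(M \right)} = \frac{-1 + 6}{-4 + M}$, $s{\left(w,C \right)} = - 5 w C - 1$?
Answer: $134185$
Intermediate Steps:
$s{\left(w,C \right)} = -1 - 5 C w$ ($s{\left(w,C \right)} = - 5 C w - 1 = -1 - 5 C w$)
$V{\left(M \right)} = \frac{5}{-4 + M}$
$\left(V{\left(-6 \right)} + 12 s{\left(-4,6 \right)}\right) 94 = \left(\frac{5}{-4 - 6} + 12 \left(-1 - 30 \left(-4\right)\right)\right) 94 = \left(\frac{5}{-10} + 12 \left(-1 + 120\right)\right) 94 = \left(5 \left(- \frac{1}{10}\right) + 12 \cdot 119\right) 94 = \left(- \frac{1}{2} + 1428\right) 94 = \frac{2855}{2} \cdot 94 = 134185$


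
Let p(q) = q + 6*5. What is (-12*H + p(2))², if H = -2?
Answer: 3136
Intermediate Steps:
p(q) = 30 + q (p(q) = q + 30 = 30 + q)
(-12*H + p(2))² = (-12*(-2) + (30 + 2))² = (24 + 32)² = 56² = 3136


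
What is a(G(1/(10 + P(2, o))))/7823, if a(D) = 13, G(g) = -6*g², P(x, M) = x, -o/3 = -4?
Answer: 13/7823 ≈ 0.0016618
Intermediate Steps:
o = 12 (o = -3*(-4) = 12)
a(G(1/(10 + P(2, o))))/7823 = 13/7823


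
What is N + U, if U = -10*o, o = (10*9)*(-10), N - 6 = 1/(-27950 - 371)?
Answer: 255058925/28321 ≈ 9006.0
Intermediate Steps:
N = 169925/28321 (N = 6 + 1/(-27950 - 371) = 6 + 1/(-28321) = 6 - 1/28321 = 169925/28321 ≈ 6.0000)
o = -900 (o = 90*(-10) = -900)
U = 9000 (U = -10*(-900) = 9000)
N + U = 169925/28321 + 9000 = 255058925/28321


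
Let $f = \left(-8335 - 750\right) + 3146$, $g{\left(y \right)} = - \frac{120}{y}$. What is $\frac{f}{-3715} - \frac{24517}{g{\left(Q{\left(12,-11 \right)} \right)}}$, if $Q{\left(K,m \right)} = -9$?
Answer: $- \frac{54600881}{29720} \approx -1837.2$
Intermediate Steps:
$f = -5939$ ($f = -9085 + 3146 = -5939$)
$\frac{f}{-3715} - \frac{24517}{g{\left(Q{\left(12,-11 \right)} \right)}} = - \frac{5939}{-3715} - \frac{24517}{\left(-120\right) \frac{1}{-9}} = \left(-5939\right) \left(- \frac{1}{3715}\right) - \frac{24517}{\left(-120\right) \left(- \frac{1}{9}\right)} = \frac{5939}{3715} - \frac{24517}{\frac{40}{3}} = \frac{5939}{3715} - \frac{73551}{40} = - \frac{54600881}{29720}$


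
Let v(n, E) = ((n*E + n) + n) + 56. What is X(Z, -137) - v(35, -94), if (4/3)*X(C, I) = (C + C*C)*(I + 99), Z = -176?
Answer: -874636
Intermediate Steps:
v(n, E) = 56 + 2*n + E*n (v(n, E) = ((E*n + n) + n) + 56 = ((n + E*n) + n) + 56 = (2*n + E*n) + 56 = 56 + 2*n + E*n)
X(C, I) = 3*(99 + I)*(C + C²)/4 (X(C, I) = 3*((C + C*C)*(I + 99))/4 = 3*((C + C²)*(99 + I))/4 = 3*((99 + I)*(C + C²))/4 = 3*(99 + I)*(C + C²)/4)
X(Z, -137) - v(35, -94) = (¾)*(-176)*(99 - 137 + 99*(-176) - 176*(-137)) - (56 + 2*35 - 94*35) = (¾)*(-176)*(99 - 137 - 17424 + 24112) - (56 + 70 - 3290) = (¾)*(-176)*6650 - 1*(-3164) = -877800 + 3164 = -874636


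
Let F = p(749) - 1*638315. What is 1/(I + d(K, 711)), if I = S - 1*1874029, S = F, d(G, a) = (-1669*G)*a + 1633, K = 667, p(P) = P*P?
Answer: -1/793451263 ≈ -1.2603e-9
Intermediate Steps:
p(P) = P²
d(G, a) = 1633 - 1669*G*a (d(G, a) = -1669*G*a + 1633 = 1633 - 1669*G*a)
F = -77314 (F = 749² - 1*638315 = 561001 - 638315 = -77314)
S = -77314
I = -1951343 (I = -77314 - 1*1874029 = -77314 - 1874029 = -1951343)
1/(I + d(K, 711)) = 1/(-1951343 + (1633 - 1669*667*711)) = 1/(-1951343 + (1633 - 791501553)) = 1/(-1951343 - 791499920) = 1/(-793451263) = -1/793451263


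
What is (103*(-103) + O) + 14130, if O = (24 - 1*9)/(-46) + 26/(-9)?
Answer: 1456363/414 ≈ 3517.8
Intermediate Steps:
O = -1331/414 (O = (24 - 9)*(-1/46) + 26*(-1/9) = 15*(-1/46) - 26/9 = -15/46 - 26/9 = -1331/414 ≈ -3.2150)
(103*(-103) + O) + 14130 = (103*(-103) - 1331/414) + 14130 = (-10609 - 1331/414) + 14130 = -4393457/414 + 14130 = 1456363/414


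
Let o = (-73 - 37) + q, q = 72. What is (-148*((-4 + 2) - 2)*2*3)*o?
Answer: -134976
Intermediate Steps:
o = -38 (o = (-73 - 37) + 72 = -110 + 72 = -38)
(-148*((-4 + 2) - 2)*2*3)*o = -148*((-4 + 2) - 2)*2*3*(-38) = -148*(-2 - 2)*2*3*(-38) = -148*(-4*2)*3*(-38) = -(-1184)*3*(-38) = -148*(-24)*(-38) = 3552*(-38) = -134976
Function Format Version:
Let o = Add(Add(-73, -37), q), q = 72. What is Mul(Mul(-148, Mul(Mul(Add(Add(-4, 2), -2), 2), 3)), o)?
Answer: -134976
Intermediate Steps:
o = -38 (o = Add(Add(-73, -37), 72) = Add(-110, 72) = -38)
Mul(Mul(-148, Mul(Mul(Add(Add(-4, 2), -2), 2), 3)), o) = Mul(Mul(-148, Mul(Mul(Add(Add(-4, 2), -2), 2), 3)), -38) = Mul(Mul(-148, Mul(Mul(Add(-2, -2), 2), 3)), -38) = Mul(Mul(-148, Mul(Mul(-4, 2), 3)), -38) = Mul(Mul(-148, Mul(-8, 3)), -38) = Mul(Mul(-148, -24), -38) = Mul(3552, -38) = -134976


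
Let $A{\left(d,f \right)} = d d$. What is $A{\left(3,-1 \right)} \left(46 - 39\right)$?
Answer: $63$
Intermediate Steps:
$A{\left(d,f \right)} = d^{2}$
$A{\left(3,-1 \right)} \left(46 - 39\right) = 3^{2} \left(46 - 39\right) = 9 \cdot 7 = 63$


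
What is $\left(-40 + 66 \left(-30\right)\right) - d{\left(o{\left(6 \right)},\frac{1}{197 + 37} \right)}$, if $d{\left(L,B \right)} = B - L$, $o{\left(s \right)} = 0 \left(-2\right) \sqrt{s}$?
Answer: $- \frac{472681}{234} \approx -2020.0$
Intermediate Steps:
$o{\left(s \right)} = 0$ ($o{\left(s \right)} = 0 \sqrt{s} = 0$)
$\left(-40 + 66 \left(-30\right)\right) - d{\left(o{\left(6 \right)},\frac{1}{197 + 37} \right)} = \left(-40 + 66 \left(-30\right)\right) - \left(\frac{1}{197 + 37} - 0\right) = \left(-40 - 1980\right) - \left(\frac{1}{234} + 0\right) = -2020 - \left(\frac{1}{234} + 0\right) = -2020 - \frac{1}{234} = - \frac{472681}{234}$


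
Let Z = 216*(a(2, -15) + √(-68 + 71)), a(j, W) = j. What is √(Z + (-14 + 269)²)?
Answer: 3*√(7273 + 24*√3) ≈ 256.58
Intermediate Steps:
Z = 432 + 216*√3 (Z = 216*(2 + √(-68 + 71)) = 216*(2 + √3) = 432 + 216*√3 ≈ 806.12)
√(Z + (-14 + 269)²) = √((432 + 216*√3) + (-14 + 269)²) = √((432 + 216*√3) + 255²) = √((432 + 216*√3) + 65025) = √(65457 + 216*√3)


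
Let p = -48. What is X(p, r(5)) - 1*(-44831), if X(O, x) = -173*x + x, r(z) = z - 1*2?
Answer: 44315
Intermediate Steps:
r(z) = -2 + z (r(z) = z - 2 = -2 + z)
X(O, x) = -172*x
X(p, r(5)) - 1*(-44831) = -172*(-2 + 5) - 1*(-44831) = -172*3 + 44831 = -516 + 44831 = 44315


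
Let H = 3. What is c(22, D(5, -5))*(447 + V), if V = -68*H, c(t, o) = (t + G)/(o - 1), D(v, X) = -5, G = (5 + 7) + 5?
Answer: -3159/2 ≈ -1579.5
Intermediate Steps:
G = 17 (G = 12 + 5 = 17)
c(t, o) = (17 + t)/(-1 + o) (c(t, o) = (t + 17)/(o - 1) = (17 + t)/(-1 + o))
V = -204 (V = -68*3 = -204)
c(22, D(5, -5))*(447 + V) = ((17 + 22)/(-1 - 5))*(447 - 204) = (39/(-6))*243 = -⅙*39*243 = -13/2*243 = -3159/2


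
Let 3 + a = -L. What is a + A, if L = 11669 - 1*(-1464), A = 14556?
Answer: 1420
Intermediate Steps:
L = 13133 (L = 11669 + 1464 = 13133)
a = -13136 (a = -3 - 1*13133 = -3 - 13133 = -13136)
a + A = -13136 + 14556 = 1420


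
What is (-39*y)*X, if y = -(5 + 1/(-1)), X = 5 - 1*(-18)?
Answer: 3588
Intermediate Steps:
X = 23 (X = 5 + 18 = 23)
y = -4 (y = -(5 + 1*(-1)) = -(5 - 1) = -1*4 = -4)
(-39*y)*X = -39*(-4)*23 = 156*23 = 3588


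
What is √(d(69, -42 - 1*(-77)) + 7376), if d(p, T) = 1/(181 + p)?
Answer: 3*√2048890/50 ≈ 85.884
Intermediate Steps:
√(d(69, -42 - 1*(-77)) + 7376) = √(1/(181 + 69) + 7376) = √(1/250 + 7376) = √(1844001/250) = 3*√2048890/50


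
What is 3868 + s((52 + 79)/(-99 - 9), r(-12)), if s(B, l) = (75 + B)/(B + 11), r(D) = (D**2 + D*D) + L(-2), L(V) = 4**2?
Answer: 4096445/1057 ≈ 3875.5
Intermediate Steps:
L(V) = 16
r(D) = 16 + 2*D**2 (r(D) = (D**2 + D*D) + 16 = (D**2 + D**2) + 16 = 2*D**2 + 16 = 16 + 2*D**2)
s(B, l) = (75 + B)/(11 + B)
3868 + s((52 + 79)/(-99 - 9), r(-12)) = 3868 + (75 + (52 + 79)/(-99 - 9))/(11 + (52 + 79)/(-99 - 9)) = 3868 + (75 + 131/(-108))/(11 + 131/(-108)) = 3868 + (75 + 131*(-1/108))/(11 + 131*(-1/108)) = 3868 + (75 - 131/108)/(11 - 131/108) = 3868 + (7969/108)/(1057/108) = 3868 + (108/1057)*(7969/108) = 3868 + 7969/1057 = 4096445/1057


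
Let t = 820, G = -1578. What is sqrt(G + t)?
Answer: I*sqrt(758) ≈ 27.532*I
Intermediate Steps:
sqrt(G + t) = sqrt(-1578 + 820) = sqrt(-758) = I*sqrt(758)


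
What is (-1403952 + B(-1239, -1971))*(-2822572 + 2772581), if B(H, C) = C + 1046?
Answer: 70231206107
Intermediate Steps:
B(H, C) = 1046 + C
(-1403952 + B(-1239, -1971))*(-2822572 + 2772581) = (-1403952 + (1046 - 1971))*(-2822572 + 2772581) = (-1403952 - 925)*(-49991) = -1404877*(-49991) = 70231206107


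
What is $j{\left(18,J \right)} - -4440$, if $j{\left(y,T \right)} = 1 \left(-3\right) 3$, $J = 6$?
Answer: $4431$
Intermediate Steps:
$j{\left(y,T \right)} = -9$ ($j{\left(y,T \right)} = \left(-3\right) 3 = -9$)
$j{\left(18,J \right)} - -4440 = -9 - -4440 = -9 + 4440 = 4431$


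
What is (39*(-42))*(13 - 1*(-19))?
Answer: -52416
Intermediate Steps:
(39*(-42))*(13 - 1*(-19)) = -1638*(13 + 19) = -1638*32 = -52416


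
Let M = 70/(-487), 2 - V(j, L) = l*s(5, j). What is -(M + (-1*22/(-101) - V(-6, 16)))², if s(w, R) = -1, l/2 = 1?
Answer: -37289154816/2419360969 ≈ -15.413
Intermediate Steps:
l = 2 (l = 2*1 = 2)
V(j, L) = 4 (V(j, L) = 2 - 2*(-1) = 2 - 1*(-2) = 2 + 2 = 4)
M = -70/487 (M = 70*(-1/487) = -70/487 ≈ -0.14374)
-(M + (-1*22/(-101) - V(-6, 16)))² = -(-70/487 + (-1*22/(-101) - 1*4))² = -(-70/487 + (-22*(-1/101) - 4))² = -(-70/487 + (22/101 - 4))² = -(-70/487 - 382/101)² = -(-193104/49187)² = -1*37289154816/2419360969 = -37289154816/2419360969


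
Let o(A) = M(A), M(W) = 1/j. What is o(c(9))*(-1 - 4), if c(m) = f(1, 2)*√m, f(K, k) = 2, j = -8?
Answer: 5/8 ≈ 0.62500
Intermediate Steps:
c(m) = 2*√m
M(W) = -⅛ (M(W) = 1/(-8) = -⅛)
o(A) = -⅛
o(c(9))*(-1 - 4) = -(-1 - 4)/8 = -⅛*(-5) = 5/8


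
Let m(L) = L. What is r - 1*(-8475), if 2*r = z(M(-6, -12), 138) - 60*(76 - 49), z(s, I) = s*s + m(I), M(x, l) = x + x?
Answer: 7806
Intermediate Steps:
M(x, l) = 2*x
z(s, I) = I + s² (z(s, I) = s*s + I = s² + I = I + s²)
r = -669 (r = ((138 + (2*(-6))²) - 60*(76 - 49))/2 = ((138 + (-12)²) - 60*27)/2 = ((138 + 144) - 1*1620)/2 = (282 - 1620)/2 = (½)*(-1338) = -669)
r - 1*(-8475) = -669 - 1*(-8475) = -669 + 8475 = 7806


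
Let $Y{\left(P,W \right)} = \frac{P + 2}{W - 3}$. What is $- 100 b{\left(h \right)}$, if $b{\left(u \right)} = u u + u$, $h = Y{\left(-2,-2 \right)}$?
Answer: $0$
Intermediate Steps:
$Y{\left(P,W \right)} = \frac{2 + P}{-3 + W}$
$h = 0$ ($h = \frac{2 - 2}{-3 - 2} = \frac{1}{-5} \cdot 0 = \left(- \frac{1}{5}\right) 0 = 0$)
$b{\left(u \right)} = u + u^{2}$ ($b{\left(u \right)} = u^{2} + u = u + u^{2}$)
$- 100 b{\left(h \right)} = - 100 \cdot 0 \left(1 + 0\right) = - 100 \cdot 0 \cdot 1 = \left(-100\right) 0 = 0$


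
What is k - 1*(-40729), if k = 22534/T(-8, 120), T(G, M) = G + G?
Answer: 314565/8 ≈ 39321.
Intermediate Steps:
T(G, M) = 2*G
k = -11267/8 (k = 22534/((2*(-8))) = 22534/(-16) = 22534*(-1/16) = -11267/8 ≈ -1408.4)
k - 1*(-40729) = -11267/8 - 1*(-40729) = -11267/8 + 40729 = 314565/8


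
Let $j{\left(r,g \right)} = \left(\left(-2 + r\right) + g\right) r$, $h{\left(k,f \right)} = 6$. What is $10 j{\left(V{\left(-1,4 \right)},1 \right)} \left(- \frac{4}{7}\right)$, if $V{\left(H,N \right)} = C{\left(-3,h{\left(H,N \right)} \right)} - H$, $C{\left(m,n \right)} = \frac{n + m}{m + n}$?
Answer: $- \frac{80}{7} \approx -11.429$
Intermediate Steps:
$C{\left(m,n \right)} = 1$ ($C{\left(m,n \right)} = \frac{m + n}{m + n} = 1$)
$V{\left(H,N \right)} = 1 - H$
$j{\left(r,g \right)} = r \left(-2 + g + r\right)$ ($j{\left(r,g \right)} = \left(-2 + g + r\right) r = r \left(-2 + g + r\right)$)
$10 j{\left(V{\left(-1,4 \right)},1 \right)} \left(- \frac{4}{7}\right) = 10 \left(1 - -1\right) \left(-2 + 1 + \left(1 - -1\right)\right) \left(- \frac{4}{7}\right) = 10 \left(1 + 1\right) \left(-2 + 1 + \left(1 + 1\right)\right) \left(\left(-4\right) \frac{1}{7}\right) = 10 \cdot 2 \left(-2 + 1 + 2\right) \left(- \frac{4}{7}\right) = 10 \cdot 2 \cdot 1 \left(- \frac{4}{7}\right) = 10 \cdot 2 \left(- \frac{4}{7}\right) = 20 \left(- \frac{4}{7}\right) = - \frac{80}{7}$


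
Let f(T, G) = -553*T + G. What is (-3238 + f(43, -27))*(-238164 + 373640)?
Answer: -3663812944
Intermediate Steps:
f(T, G) = G - 553*T
(-3238 + f(43, -27))*(-238164 + 373640) = (-3238 + (-27 - 553*43))*(-238164 + 373640) = (-3238 + (-27 - 23779))*135476 = (-3238 - 23806)*135476 = -27044*135476 = -3663812944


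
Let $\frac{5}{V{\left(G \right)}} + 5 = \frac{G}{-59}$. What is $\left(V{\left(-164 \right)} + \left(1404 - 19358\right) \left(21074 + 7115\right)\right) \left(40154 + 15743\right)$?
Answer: $- \frac{3705959662411757}{131} \approx -2.829 \cdot 10^{13}$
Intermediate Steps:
$V{\left(G \right)} = \frac{5}{-5 - \frac{G}{59}}$ ($V{\left(G \right)} = \frac{5}{-5 + \frac{G}{-59}} = \frac{5}{-5 + G \left(- \frac{1}{59}\right)} = \frac{5}{-5 - \frac{G}{59}}$)
$\left(V{\left(-164 \right)} + \left(1404 - 19358\right) \left(21074 + 7115\right)\right) \left(40154 + 15743\right) = \left(- \frac{295}{295 - 164} + \left(1404 - 19358\right) \left(21074 + 7115\right)\right) \left(40154 + 15743\right) = \left(- \frac{295}{131} - 506105306\right) 55897 = \left(- \frac{66299795381}{131}\right) 55897 = - \frac{3705959662411757}{131}$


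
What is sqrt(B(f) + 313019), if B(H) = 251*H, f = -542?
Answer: sqrt(176977) ≈ 420.69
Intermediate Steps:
sqrt(B(f) + 313019) = sqrt(251*(-542) + 313019) = sqrt(-136042 + 313019) = sqrt(176977)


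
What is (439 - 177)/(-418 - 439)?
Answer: -262/857 ≈ -0.30572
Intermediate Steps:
(439 - 177)/(-418 - 439) = 262/(-857) = 262*(-1/857) = -262/857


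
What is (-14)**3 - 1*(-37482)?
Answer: 34738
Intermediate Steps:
(-14)**3 - 1*(-37482) = -2744 + 37482 = 34738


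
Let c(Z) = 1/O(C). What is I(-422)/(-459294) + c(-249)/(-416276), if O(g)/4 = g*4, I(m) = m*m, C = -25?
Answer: -14826418807153/38238613828800 ≈ -0.38773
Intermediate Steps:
I(m) = m²
O(g) = 16*g (O(g) = 4*(g*4) = 4*(4*g) = 16*g)
c(Z) = -1/400 (c(Z) = 1/(16*(-25)) = 1/(-400) = -1/400)
I(-422)/(-459294) + c(-249)/(-416276) = (-422)²/(-459294) - 1/400/(-416276) = 178084*(-1/459294) - 1/400*(-1/416276) = -89042/229647 + 1/166510400 = -14826418807153/38238613828800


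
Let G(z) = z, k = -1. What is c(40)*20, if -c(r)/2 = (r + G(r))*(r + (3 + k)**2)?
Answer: -140800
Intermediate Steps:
c(r) = -4*r*(4 + r) (c(r) = -2*(r + r)*(r + (3 - 1)**2) = -2*2*r*(r + 2**2) = -2*2*r*(r + 4) = -2*2*r*(4 + r) = -4*r*(4 + r))
c(40)*20 = (4*40*(-4 - 1*40))*20 = (4*40*(-4 - 40))*20 = (4*40*(-44))*20 = -7040*20 = -140800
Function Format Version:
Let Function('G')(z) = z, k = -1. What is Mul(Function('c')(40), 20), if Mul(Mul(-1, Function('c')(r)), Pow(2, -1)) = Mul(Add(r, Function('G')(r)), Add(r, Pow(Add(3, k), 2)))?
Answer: -140800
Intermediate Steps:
Function('c')(r) = Mul(-4, r, Add(4, r)) (Function('c')(r) = Mul(-2, Mul(Add(r, r), Add(r, Pow(Add(3, -1), 2)))) = Mul(-2, Mul(Mul(2, r), Add(r, Pow(2, 2)))) = Mul(-2, Mul(Mul(2, r), Add(r, 4))) = Mul(-2, Mul(Mul(2, r), Add(4, r))) = Mul(-2, Mul(2, r, Add(4, r))) = Mul(-4, r, Add(4, r)))
Mul(Function('c')(40), 20) = Mul(Mul(4, 40, Add(-4, Mul(-1, 40))), 20) = Mul(Mul(4, 40, Add(-4, -40)), 20) = Mul(Mul(4, 40, -44), 20) = Mul(-7040, 20) = -140800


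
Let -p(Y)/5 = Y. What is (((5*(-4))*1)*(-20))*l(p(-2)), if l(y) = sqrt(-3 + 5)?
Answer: 400*sqrt(2) ≈ 565.69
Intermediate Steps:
p(Y) = -5*Y
l(y) = sqrt(2)
(((5*(-4))*1)*(-20))*l(p(-2)) = (((5*(-4))*1)*(-20))*sqrt(2) = (-20*1*(-20))*sqrt(2) = (-20*(-20))*sqrt(2) = 400*sqrt(2)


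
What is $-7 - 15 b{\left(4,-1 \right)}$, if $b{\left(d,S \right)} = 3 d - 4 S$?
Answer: $-247$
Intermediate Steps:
$b{\left(d,S \right)} = - 4 S + 3 d$
$-7 - 15 b{\left(4,-1 \right)} = -7 - 15 \left(\left(-4\right) \left(-1\right) + 3 \cdot 4\right) = -7 - 15 \left(4 + 12\right) = -7 - 240 = -247$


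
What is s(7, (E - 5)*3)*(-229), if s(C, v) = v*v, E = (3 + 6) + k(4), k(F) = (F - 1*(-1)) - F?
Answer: -51525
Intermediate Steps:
k(F) = 1 (k(F) = (F + 1) - F = (1 + F) - F = 1)
E = 10 (E = (3 + 6) + 1 = 9 + 1 = 10)
s(C, v) = v²
s(7, (E - 5)*3)*(-229) = ((10 - 5)*3)²*(-229) = (5*3)²*(-229) = 15²*(-229) = 225*(-229) = -51525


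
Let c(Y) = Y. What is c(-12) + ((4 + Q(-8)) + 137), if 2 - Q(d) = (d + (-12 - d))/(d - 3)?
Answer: 1429/11 ≈ 129.91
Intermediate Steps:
Q(d) = 2 + 12/(-3 + d) (Q(d) = 2 - (d + (-12 - d))/(d - 3) = 2 - (-12)/(-3 + d) = 2 + 12/(-3 + d))
c(-12) + ((4 + Q(-8)) + 137) = -12 + ((4 + 2*(3 - 8)/(-3 - 8)) + 137) = -12 + ((4 + 2*(-5)/(-11)) + 137) = -12 + ((4 + 2*(-1/11)*(-5)) + 137) = -12 + ((4 + 10/11) + 137) = -12 + (54/11 + 137) = -12 + 1561/11 = 1429/11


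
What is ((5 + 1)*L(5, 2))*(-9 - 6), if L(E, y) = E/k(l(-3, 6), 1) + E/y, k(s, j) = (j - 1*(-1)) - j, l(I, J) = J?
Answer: -675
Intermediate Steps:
k(s, j) = 1 (k(s, j) = (j + 1) - j = (1 + j) - j = 1)
L(E, y) = E + E/y (L(E, y) = E/1 + E/y = E*1 + E/y = E + E/y)
((5 + 1)*L(5, 2))*(-9 - 6) = ((5 + 1)*(5 + 5/2))*(-9 - 6) = (6*(5 + 5*(1/2)))*(-15) = (6*(5 + 5/2))*(-15) = (6*(15/2))*(-15) = 45*(-15) = -675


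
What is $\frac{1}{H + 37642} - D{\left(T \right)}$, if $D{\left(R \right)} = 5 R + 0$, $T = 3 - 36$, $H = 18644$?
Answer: $\frac{9287191}{56286} \approx 165.0$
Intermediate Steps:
$T = -33$ ($T = 3 - 36 = -33$)
$D{\left(R \right)} = 5 R$
$\frac{1}{H + 37642} - D{\left(T \right)} = \frac{1}{18644 + 37642} - 5 \left(-33\right) = \frac{1}{56286} - -165 = \frac{1}{56286} + 165 = \frac{9287191}{56286}$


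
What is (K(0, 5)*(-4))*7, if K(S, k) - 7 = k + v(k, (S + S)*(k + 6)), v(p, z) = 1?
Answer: -364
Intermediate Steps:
K(S, k) = 8 + k (K(S, k) = 7 + (k + 1) = 7 + (1 + k) = 8 + k)
(K(0, 5)*(-4))*7 = ((8 + 5)*(-4))*7 = (13*(-4))*7 = -52*7 = -364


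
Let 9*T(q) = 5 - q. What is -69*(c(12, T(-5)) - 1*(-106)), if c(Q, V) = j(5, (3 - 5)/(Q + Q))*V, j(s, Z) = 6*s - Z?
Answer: -173167/18 ≈ -9620.4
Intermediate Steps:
T(q) = 5/9 - q/9 (T(q) = (5 - q)/9 = 5/9 - q/9)
j(s, Z) = -Z + 6*s
c(Q, V) = V*(30 + 1/Q) (c(Q, V) = (-(3 - 5)/(Q + Q) + 6*5)*V = (-(-2)/(2*Q) + 30)*V = (-(-2)*1/(2*Q) + 30)*V = (-(-1)/Q + 30)*V = (1/Q + 30)*V = (30 + 1/Q)*V = V*(30 + 1/Q))
-69*(c(12, T(-5)) - 1*(-106)) = -69*((30*(5/9 - 1/9*(-5)) + (5/9 - 1/9*(-5))/12) - 1*(-106)) = -69*((30*(5/9 + 5/9) + (5/9 + 5/9)*(1/12)) + 106) = -69*((30*(10/9) + (10/9)*(1/12)) + 106) = -69*((100/3 + 5/54) + 106) = -69*(1805/54 + 106) = -69*7529/54 = -173167/18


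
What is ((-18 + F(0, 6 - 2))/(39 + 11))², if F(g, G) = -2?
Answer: 4/25 ≈ 0.16000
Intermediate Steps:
((-18 + F(0, 6 - 2))/(39 + 11))² = ((-18 - 2)/(39 + 11))² = (-20/50)² = (-20*1/50)² = (-⅖)² = 4/25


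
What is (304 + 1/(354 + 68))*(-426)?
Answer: -27325557/211 ≈ -1.2951e+5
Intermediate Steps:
(304 + 1/(354 + 68))*(-426) = (304 + 1/422)*(-426) = (128289/422)*(-426) = -27325557/211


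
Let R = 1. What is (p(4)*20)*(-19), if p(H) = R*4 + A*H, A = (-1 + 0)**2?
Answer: -3040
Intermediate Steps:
A = 1 (A = (-1)**2 = 1)
p(H) = 4 + H (p(H) = 1*4 + 1*H = 4 + H)
(p(4)*20)*(-19) = ((4 + 4)*20)*(-19) = (8*20)*(-19) = 160*(-19) = -3040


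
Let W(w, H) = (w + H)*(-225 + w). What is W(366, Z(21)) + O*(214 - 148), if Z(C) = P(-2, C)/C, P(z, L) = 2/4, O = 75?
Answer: 791831/14 ≈ 56559.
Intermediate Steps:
P(z, L) = ½ (P(z, L) = 2*(¼) = ½)
Z(C) = 1/(2*C)
W(w, H) = (-225 + w)*(H + w) (W(w, H) = (H + w)*(-225 + w) = (-225 + w)*(H + w))
W(366, Z(21)) + O*(214 - 148) = (366² - 225/(2*21) - 225*366 + ((½)/21)*366) + 75*(214 - 148) = (133956 - 225/(2*21) - 82350 + ((½)*(1/21))*366) + 75*66 = (133956 - 225*1/42 - 82350 + (1/42)*366) + 4950 = (133956 - 75/14 - 82350 + 61/7) + 4950 = 722531/14 + 4950 = 791831/14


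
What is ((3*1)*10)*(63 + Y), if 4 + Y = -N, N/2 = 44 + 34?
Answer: -2910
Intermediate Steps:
N = 156 (N = 2*(44 + 34) = 2*78 = 156)
Y = -160 (Y = -4 - 1*156 = -4 - 156 = -160)
((3*1)*10)*(63 + Y) = ((3*1)*10)*(63 - 160) = (3*10)*(-97) = 30*(-97) = -2910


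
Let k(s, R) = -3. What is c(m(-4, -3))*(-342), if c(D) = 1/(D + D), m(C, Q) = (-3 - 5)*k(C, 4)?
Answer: -57/8 ≈ -7.1250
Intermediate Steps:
m(C, Q) = 24 (m(C, Q) = (-3 - 5)*(-3) = -8*(-3) = 24)
c(D) = 1/(2*D)
c(m(-4, -3))*(-342) = ((½)/24)*(-342) = ((½)*(1/24))*(-342) = (1/48)*(-342) = -57/8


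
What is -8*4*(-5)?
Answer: 160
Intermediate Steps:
-8*4*(-5) = -32*(-5) = 160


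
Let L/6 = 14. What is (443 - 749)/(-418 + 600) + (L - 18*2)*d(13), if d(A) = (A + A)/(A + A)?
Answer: 4215/91 ≈ 46.319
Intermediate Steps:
L = 84 (L = 6*14 = 84)
d(A) = 1 (d(A) = (2*A)/((2*A)) = (2*A)*(1/(2*A)) = 1)
(443 - 749)/(-418 + 600) + (L - 18*2)*d(13) = (443 - 749)/(-418 + 600) + (84 - 18*2)*1 = -306/182 + (84 - 36)*1 = -306*1/182 + 48*1 = -153/91 + 48 = 4215/91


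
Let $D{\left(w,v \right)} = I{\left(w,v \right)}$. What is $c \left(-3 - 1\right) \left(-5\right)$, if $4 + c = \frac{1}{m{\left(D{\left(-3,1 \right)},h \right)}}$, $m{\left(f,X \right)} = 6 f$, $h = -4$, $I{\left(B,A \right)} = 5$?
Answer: $- \frac{238}{3} \approx -79.333$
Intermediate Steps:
$D{\left(w,v \right)} = 5$
$c = - \frac{119}{30}$ ($c = -4 + \frac{1}{6 \cdot 5} = -4 + \frac{1}{30} = - \frac{119}{30} \approx -3.9667$)
$c \left(-3 - 1\right) \left(-5\right) = - \frac{119 \left(-3 - 1\right) \left(-5\right)}{30} = - \frac{119 \left(\left(-4\right) \left(-5\right)\right)}{30} = \left(- \frac{119}{30}\right) 20 = - \frac{238}{3}$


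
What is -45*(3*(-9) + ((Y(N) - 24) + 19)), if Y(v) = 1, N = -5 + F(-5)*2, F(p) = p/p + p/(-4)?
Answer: 1395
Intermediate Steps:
F(p) = 1 - p/4 (F(p) = 1 + p*(-¼) = 1 - p/4)
N = -½ (N = -5 + (1 - ¼*(-5))*2 = -5 + (1 + 5/4)*2 = -5 + (9/4)*2 = -5 + 9/2 = -½ ≈ -0.50000)
-45*(3*(-9) + ((Y(N) - 24) + 19)) = -45*(3*(-9) + ((1 - 24) + 19)) = -45*(-27 + (-23 + 19)) = -45*(-27 - 4) = -45*(-31) = 1395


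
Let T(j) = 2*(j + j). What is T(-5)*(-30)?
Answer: 600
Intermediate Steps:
T(j) = 4*j (T(j) = 2*(2*j) = 4*j)
T(-5)*(-30) = (4*(-5))*(-30) = -20*(-30) = 600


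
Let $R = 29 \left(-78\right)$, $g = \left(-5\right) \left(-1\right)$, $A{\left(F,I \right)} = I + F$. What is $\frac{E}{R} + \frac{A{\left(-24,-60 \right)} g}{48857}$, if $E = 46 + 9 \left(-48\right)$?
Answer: $\frac{8954381}{55257267} \approx 0.16205$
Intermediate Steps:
$A{\left(F,I \right)} = F + I$
$g = 5$
$R = -2262$
$E = -386$ ($E = 46 - 432 = -386$)
$\frac{E}{R} + \frac{A{\left(-24,-60 \right)} g}{48857} = - \frac{386}{-2262} + \frac{\left(-24 - 60\right) 5}{48857} = \left(-386\right) \left(- \frac{1}{2262}\right) + \left(-84\right) 5 \cdot \frac{1}{48857} = \frac{193}{1131} - \frac{420}{48857} = \frac{8954381}{55257267}$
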